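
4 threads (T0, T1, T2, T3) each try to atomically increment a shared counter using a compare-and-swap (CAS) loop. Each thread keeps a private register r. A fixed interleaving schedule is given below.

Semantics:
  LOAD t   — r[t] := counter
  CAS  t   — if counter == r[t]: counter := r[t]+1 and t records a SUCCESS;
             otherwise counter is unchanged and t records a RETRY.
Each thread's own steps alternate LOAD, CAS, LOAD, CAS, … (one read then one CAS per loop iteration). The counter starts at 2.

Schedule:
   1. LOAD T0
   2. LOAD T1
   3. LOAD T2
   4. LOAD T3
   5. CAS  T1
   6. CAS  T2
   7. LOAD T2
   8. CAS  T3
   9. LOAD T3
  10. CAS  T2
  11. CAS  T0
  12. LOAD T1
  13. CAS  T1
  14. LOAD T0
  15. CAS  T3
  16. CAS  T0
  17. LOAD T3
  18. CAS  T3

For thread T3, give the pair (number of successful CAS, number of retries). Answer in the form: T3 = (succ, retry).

T3 = (1, 2)

[1] T0.load  rd  (counter 2, T0.r 2)
[2] T1.load  rd  (counter 2, T1.r 2)
[3] T2.load  rd  (counter 2, T2.r 2)
[4] T3.load  rd  (counter 2, T3.r 2)
[5] T1.cas  hit  (counter 3, T1.r 2)
[6] T2.cas  miss  (counter 3, T2.r 2)
[7] T2.load  rd  (counter 3, T2.r 3)
[8] T3.cas  miss  (counter 3, T3.r 2)
[9] T3.load  rd  (counter 3, T3.r 3)
[10] T2.cas  hit  (counter 4, T2.r 3)
[11] T0.cas  miss  (counter 4, T0.r 2)
[12] T1.load  rd  (counter 4, T1.r 4)
[13] T1.cas  hit  (counter 5, T1.r 4)
[14] T0.load  rd  (counter 5, T0.r 5)
[15] T3.cas  miss  (counter 5, T3.r 3)
[16] T0.cas  hit  (counter 6, T0.r 5)
[17] T3.load  rd  (counter 6, T3.r 6)
[18] T3.cas  hit  (counter 7, T3.r 6)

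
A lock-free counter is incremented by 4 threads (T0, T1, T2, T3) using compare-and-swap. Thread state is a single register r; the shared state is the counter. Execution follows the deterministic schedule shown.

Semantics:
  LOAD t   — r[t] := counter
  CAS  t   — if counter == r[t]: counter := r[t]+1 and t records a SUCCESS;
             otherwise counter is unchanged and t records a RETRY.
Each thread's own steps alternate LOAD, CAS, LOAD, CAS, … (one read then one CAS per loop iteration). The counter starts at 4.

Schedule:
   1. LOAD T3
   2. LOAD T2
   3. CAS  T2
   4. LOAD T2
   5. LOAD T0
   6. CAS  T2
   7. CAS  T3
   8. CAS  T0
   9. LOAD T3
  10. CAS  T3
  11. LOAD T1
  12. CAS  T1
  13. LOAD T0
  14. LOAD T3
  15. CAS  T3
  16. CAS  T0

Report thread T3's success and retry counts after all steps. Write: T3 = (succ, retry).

T3 = (2, 1)

step 1: T3 LOAD ⇒ load; ctr=4 reg=4
step 2: T2 LOAD ⇒ load; ctr=4 reg=4
step 3: T2 CAS ⇒ ok; ctr=5 reg=4
step 4: T2 LOAD ⇒ load; ctr=5 reg=5
step 5: T0 LOAD ⇒ load; ctr=5 reg=5
step 6: T2 CAS ⇒ ok; ctr=6 reg=5
step 7: T3 CAS ⇒ retry; ctr=6 reg=4
step 8: T0 CAS ⇒ retry; ctr=6 reg=5
step 9: T3 LOAD ⇒ load; ctr=6 reg=6
step 10: T3 CAS ⇒ ok; ctr=7 reg=6
step 11: T1 LOAD ⇒ load; ctr=7 reg=7
step 12: T1 CAS ⇒ ok; ctr=8 reg=7
step 13: T0 LOAD ⇒ load; ctr=8 reg=8
step 14: T3 LOAD ⇒ load; ctr=8 reg=8
step 15: T3 CAS ⇒ ok; ctr=9 reg=8
step 16: T0 CAS ⇒ retry; ctr=9 reg=8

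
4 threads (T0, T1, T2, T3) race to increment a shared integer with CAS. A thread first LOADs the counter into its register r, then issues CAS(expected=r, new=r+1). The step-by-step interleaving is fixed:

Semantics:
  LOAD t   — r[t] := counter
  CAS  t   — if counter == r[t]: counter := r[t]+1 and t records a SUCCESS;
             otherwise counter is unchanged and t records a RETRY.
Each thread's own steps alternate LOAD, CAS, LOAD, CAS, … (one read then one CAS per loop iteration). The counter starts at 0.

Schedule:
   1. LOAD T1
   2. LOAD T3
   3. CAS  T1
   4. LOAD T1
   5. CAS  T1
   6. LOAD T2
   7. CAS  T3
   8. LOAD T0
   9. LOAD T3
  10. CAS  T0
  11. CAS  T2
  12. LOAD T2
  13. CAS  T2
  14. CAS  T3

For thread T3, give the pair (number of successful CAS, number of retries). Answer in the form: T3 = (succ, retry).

T3 = (0, 2)

1. LOAD T1 → mem=0 r[T1]=0 [LOAD]
2. LOAD T3 → mem=0 r[T3]=0 [LOAD]
3. CAS T1 → mem=1 r[T1]=0 [OK]
4. LOAD T1 → mem=1 r[T1]=1 [LOAD]
5. CAS T1 → mem=2 r[T1]=1 [OK]
6. LOAD T2 → mem=2 r[T2]=2 [LOAD]
7. CAS T3 → mem=2 r[T3]=0 [RETRY]
8. LOAD T0 → mem=2 r[T0]=2 [LOAD]
9. LOAD T3 → mem=2 r[T3]=2 [LOAD]
10. CAS T0 → mem=3 r[T0]=2 [OK]
11. CAS T2 → mem=3 r[T2]=2 [RETRY]
12. LOAD T2 → mem=3 r[T2]=3 [LOAD]
13. CAS T2 → mem=4 r[T2]=3 [OK]
14. CAS T3 → mem=4 r[T3]=2 [RETRY]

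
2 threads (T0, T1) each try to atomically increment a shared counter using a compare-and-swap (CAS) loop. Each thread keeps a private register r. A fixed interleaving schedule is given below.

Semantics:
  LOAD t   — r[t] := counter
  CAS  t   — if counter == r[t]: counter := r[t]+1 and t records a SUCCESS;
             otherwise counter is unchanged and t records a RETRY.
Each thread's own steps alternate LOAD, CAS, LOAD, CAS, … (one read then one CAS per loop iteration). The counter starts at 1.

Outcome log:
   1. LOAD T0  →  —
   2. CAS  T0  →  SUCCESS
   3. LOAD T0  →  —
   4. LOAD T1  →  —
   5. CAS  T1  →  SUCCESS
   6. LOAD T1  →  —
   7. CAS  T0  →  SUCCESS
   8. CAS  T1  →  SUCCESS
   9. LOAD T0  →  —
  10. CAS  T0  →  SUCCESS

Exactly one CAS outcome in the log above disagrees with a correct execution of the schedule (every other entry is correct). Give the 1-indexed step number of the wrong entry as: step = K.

step = 7

Reference trace:
T0 LOAD — after: cnt=1, r=1 — load
T0 CAS — after: cnt=2, r=1 — ok
T0 LOAD — after: cnt=2, r=2 — load
T1 LOAD — after: cnt=2, r=2 — load
T1 CAS — after: cnt=3, r=2 — ok
T1 LOAD — after: cnt=3, r=3 — load
T0 CAS — after: cnt=3, r=2 — retry
T1 CAS — after: cnt=4, r=3 — ok
T0 LOAD — after: cnt=4, r=4 — load
T0 CAS — after: cnt=5, r=4 — ok
Log disagrees first at step 7.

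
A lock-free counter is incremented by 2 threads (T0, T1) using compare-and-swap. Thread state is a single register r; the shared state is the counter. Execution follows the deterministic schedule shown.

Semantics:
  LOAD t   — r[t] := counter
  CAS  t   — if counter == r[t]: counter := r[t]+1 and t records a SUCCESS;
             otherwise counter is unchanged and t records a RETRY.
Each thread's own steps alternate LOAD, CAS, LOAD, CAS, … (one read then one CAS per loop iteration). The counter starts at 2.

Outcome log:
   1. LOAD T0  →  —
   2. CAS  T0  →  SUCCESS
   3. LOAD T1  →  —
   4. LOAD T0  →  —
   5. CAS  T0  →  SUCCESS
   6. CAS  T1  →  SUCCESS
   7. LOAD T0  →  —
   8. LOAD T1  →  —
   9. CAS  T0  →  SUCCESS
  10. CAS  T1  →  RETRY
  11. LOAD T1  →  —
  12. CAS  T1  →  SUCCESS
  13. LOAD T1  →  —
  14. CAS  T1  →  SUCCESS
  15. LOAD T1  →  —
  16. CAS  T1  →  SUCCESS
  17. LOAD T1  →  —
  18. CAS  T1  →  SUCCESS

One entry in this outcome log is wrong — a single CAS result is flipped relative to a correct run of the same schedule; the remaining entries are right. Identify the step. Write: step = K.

Re-executing:
[1] T0.load  rd  (counter 2, T0.r 2)
[2] T0.cas  hit  (counter 3, T0.r 2)
[3] T1.load  rd  (counter 3, T1.r 3)
[4] T0.load  rd  (counter 3, T0.r 3)
[5] T0.cas  hit  (counter 4, T0.r 3)
[6] T1.cas  miss  (counter 4, T1.r 3)
[7] T0.load  rd  (counter 4, T0.r 4)
[8] T1.load  rd  (counter 4, T1.r 4)
[9] T0.cas  hit  (counter 5, T0.r 4)
[10] T1.cas  miss  (counter 5, T1.r 4)
[11] T1.load  rd  (counter 5, T1.r 5)
[12] T1.cas  hit  (counter 6, T1.r 5)
[13] T1.load  rd  (counter 6, T1.r 6)
[14] T1.cas  hit  (counter 7, T1.r 6)
[15] T1.load  rd  (counter 7, T1.r 7)
[16] T1.cas  hit  (counter 8, T1.r 7)
[17] T1.load  rd  (counter 8, T1.r 8)
[18] T1.cas  hit  (counter 9, T1.r 8)
Log disagrees first at step 6.

step = 6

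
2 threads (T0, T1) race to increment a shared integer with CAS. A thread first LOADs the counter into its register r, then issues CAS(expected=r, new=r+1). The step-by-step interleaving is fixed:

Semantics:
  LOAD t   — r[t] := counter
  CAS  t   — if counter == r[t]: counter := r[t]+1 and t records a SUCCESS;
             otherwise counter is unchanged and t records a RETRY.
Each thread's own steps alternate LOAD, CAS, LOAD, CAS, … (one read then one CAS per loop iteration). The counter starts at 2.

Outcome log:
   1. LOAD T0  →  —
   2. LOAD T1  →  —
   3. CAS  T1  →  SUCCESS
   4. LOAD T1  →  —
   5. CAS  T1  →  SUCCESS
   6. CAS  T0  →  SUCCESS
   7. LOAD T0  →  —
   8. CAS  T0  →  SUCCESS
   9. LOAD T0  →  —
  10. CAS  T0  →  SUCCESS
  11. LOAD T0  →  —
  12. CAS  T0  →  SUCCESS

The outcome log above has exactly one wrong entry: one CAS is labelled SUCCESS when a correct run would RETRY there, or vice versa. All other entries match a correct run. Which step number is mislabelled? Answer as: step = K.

Correct run:
step 1: T0 LOAD ⇒ load; ctr=2 reg=2
step 2: T1 LOAD ⇒ load; ctr=2 reg=2
step 3: T1 CAS ⇒ ok; ctr=3 reg=2
step 4: T1 LOAD ⇒ load; ctr=3 reg=3
step 5: T1 CAS ⇒ ok; ctr=4 reg=3
step 6: T0 CAS ⇒ retry; ctr=4 reg=2
step 7: T0 LOAD ⇒ load; ctr=4 reg=4
step 8: T0 CAS ⇒ ok; ctr=5 reg=4
step 9: T0 LOAD ⇒ load; ctr=5 reg=5
step 10: T0 CAS ⇒ ok; ctr=6 reg=5
step 11: T0 LOAD ⇒ load; ctr=6 reg=6
step 12: T0 CAS ⇒ ok; ctr=7 reg=6
Flip is step 6.

step = 6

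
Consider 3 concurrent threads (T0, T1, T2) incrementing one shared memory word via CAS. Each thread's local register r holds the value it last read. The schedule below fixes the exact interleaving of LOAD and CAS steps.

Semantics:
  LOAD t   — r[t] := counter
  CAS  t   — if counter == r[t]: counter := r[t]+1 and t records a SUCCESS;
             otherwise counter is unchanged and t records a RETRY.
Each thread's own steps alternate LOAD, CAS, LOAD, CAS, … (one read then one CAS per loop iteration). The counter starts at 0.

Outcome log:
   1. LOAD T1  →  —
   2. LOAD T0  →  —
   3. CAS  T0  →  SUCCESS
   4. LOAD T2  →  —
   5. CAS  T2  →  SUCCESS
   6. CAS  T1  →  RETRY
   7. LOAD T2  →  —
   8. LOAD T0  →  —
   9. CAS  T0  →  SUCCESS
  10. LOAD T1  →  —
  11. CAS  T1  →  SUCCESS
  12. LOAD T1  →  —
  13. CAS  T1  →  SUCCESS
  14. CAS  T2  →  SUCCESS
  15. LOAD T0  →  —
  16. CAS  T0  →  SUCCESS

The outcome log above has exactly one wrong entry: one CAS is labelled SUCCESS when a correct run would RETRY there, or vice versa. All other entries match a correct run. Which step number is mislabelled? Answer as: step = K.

step = 14

Correct run:
step 1: T1 LOAD ⇒ load; ctr=0 reg=0
step 2: T0 LOAD ⇒ load; ctr=0 reg=0
step 3: T0 CAS ⇒ ok; ctr=1 reg=0
step 4: T2 LOAD ⇒ load; ctr=1 reg=1
step 5: T2 CAS ⇒ ok; ctr=2 reg=1
step 6: T1 CAS ⇒ retry; ctr=2 reg=0
step 7: T2 LOAD ⇒ load; ctr=2 reg=2
step 8: T0 LOAD ⇒ load; ctr=2 reg=2
step 9: T0 CAS ⇒ ok; ctr=3 reg=2
step 10: T1 LOAD ⇒ load; ctr=3 reg=3
step 11: T1 CAS ⇒ ok; ctr=4 reg=3
step 12: T1 LOAD ⇒ load; ctr=4 reg=4
step 13: T1 CAS ⇒ ok; ctr=5 reg=4
step 14: T2 CAS ⇒ retry; ctr=5 reg=2
step 15: T0 LOAD ⇒ load; ctr=5 reg=5
step 16: T0 CAS ⇒ ok; ctr=6 reg=5
Log disagrees first at step 14.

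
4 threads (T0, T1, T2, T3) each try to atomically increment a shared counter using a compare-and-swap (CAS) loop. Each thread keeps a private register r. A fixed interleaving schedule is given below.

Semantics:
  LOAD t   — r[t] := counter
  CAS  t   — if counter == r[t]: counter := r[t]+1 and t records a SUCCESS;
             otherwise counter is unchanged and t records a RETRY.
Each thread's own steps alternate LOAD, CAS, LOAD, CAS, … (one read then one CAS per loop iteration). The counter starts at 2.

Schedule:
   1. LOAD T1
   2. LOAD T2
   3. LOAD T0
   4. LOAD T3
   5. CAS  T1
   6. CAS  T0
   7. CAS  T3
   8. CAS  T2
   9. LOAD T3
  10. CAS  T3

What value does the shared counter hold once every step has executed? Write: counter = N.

counter = 4

[1] T1.load  rd  (counter 2, T1.r 2)
[2] T2.load  rd  (counter 2, T2.r 2)
[3] T0.load  rd  (counter 2, T0.r 2)
[4] T3.load  rd  (counter 2, T3.r 2)
[5] T1.cas  hit  (counter 3, T1.r 2)
[6] T0.cas  miss  (counter 3, T0.r 2)
[7] T3.cas  miss  (counter 3, T3.r 2)
[8] T2.cas  miss  (counter 3, T2.r 2)
[9] T3.load  rd  (counter 3, T3.r 3)
[10] T3.cas  hit  (counter 4, T3.r 3)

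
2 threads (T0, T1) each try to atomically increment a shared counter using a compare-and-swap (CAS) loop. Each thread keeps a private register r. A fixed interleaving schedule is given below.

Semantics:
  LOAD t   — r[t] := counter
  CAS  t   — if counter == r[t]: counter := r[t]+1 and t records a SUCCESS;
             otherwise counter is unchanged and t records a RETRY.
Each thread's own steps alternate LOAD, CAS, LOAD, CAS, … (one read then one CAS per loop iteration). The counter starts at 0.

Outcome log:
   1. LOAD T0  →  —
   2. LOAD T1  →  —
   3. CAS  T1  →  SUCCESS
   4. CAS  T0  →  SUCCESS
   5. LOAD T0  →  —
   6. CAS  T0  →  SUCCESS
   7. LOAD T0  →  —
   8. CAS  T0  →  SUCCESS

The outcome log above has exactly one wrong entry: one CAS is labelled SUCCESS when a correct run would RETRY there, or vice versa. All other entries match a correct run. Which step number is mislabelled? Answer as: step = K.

Correct run:
[1] T0.load  rd  (counter 0, T0.r 0)
[2] T1.load  rd  (counter 0, T1.r 0)
[3] T1.cas  hit  (counter 1, T1.r 0)
[4] T0.cas  miss  (counter 1, T0.r 0)
[5] T0.load  rd  (counter 1, T0.r 1)
[6] T0.cas  hit  (counter 2, T0.r 1)
[7] T0.load  rd  (counter 2, T0.r 2)
[8] T0.cas  hit  (counter 3, T0.r 2)
Mismatch at 4.

step = 4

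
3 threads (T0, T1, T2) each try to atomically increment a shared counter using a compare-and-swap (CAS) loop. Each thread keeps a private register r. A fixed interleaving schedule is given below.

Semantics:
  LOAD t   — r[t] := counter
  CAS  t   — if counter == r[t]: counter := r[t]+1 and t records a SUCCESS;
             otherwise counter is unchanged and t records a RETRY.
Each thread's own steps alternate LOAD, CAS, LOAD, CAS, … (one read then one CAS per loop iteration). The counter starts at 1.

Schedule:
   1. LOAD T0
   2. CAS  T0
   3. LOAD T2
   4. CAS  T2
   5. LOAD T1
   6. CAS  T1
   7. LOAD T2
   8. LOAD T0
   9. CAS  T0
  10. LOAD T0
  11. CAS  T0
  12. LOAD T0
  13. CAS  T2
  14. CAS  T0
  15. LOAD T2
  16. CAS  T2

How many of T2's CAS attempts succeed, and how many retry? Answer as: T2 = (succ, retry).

T2 = (2, 1)

step 1: T0 LOAD ⇒ load; ctr=1 reg=1
step 2: T0 CAS ⇒ ok; ctr=2 reg=1
step 3: T2 LOAD ⇒ load; ctr=2 reg=2
step 4: T2 CAS ⇒ ok; ctr=3 reg=2
step 5: T1 LOAD ⇒ load; ctr=3 reg=3
step 6: T1 CAS ⇒ ok; ctr=4 reg=3
step 7: T2 LOAD ⇒ load; ctr=4 reg=4
step 8: T0 LOAD ⇒ load; ctr=4 reg=4
step 9: T0 CAS ⇒ ok; ctr=5 reg=4
step 10: T0 LOAD ⇒ load; ctr=5 reg=5
step 11: T0 CAS ⇒ ok; ctr=6 reg=5
step 12: T0 LOAD ⇒ load; ctr=6 reg=6
step 13: T2 CAS ⇒ retry; ctr=6 reg=4
step 14: T0 CAS ⇒ ok; ctr=7 reg=6
step 15: T2 LOAD ⇒ load; ctr=7 reg=7
step 16: T2 CAS ⇒ ok; ctr=8 reg=7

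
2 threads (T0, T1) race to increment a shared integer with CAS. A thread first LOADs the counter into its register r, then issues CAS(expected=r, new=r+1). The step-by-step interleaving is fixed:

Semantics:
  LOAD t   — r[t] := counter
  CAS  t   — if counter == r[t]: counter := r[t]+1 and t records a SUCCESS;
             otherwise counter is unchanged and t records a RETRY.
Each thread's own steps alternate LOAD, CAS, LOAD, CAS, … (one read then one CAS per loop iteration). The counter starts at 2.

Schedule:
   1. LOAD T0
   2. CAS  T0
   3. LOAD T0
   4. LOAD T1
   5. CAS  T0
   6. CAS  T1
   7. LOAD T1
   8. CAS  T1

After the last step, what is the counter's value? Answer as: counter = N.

counter = 5

1. LOAD T0 → mem=2 r[T0]=2 [LOAD]
2. CAS T0 → mem=3 r[T0]=2 [OK]
3. LOAD T0 → mem=3 r[T0]=3 [LOAD]
4. LOAD T1 → mem=3 r[T1]=3 [LOAD]
5. CAS T0 → mem=4 r[T0]=3 [OK]
6. CAS T1 → mem=4 r[T1]=3 [RETRY]
7. LOAD T1 → mem=4 r[T1]=4 [LOAD]
8. CAS T1 → mem=5 r[T1]=4 [OK]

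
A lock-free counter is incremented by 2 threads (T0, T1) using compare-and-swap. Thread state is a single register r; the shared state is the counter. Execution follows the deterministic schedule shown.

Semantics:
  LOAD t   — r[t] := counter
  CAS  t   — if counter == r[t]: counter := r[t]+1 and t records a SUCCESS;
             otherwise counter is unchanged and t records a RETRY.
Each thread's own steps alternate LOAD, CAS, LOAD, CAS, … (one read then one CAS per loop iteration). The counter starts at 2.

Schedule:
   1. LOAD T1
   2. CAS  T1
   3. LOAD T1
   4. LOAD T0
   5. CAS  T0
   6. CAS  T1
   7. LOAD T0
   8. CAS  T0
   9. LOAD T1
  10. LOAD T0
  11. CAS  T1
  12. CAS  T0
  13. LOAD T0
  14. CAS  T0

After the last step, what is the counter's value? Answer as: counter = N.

step 1: T1 LOAD ⇒ load; ctr=2 reg=2
step 2: T1 CAS ⇒ ok; ctr=3 reg=2
step 3: T1 LOAD ⇒ load; ctr=3 reg=3
step 4: T0 LOAD ⇒ load; ctr=3 reg=3
step 5: T0 CAS ⇒ ok; ctr=4 reg=3
step 6: T1 CAS ⇒ retry; ctr=4 reg=3
step 7: T0 LOAD ⇒ load; ctr=4 reg=4
step 8: T0 CAS ⇒ ok; ctr=5 reg=4
step 9: T1 LOAD ⇒ load; ctr=5 reg=5
step 10: T0 LOAD ⇒ load; ctr=5 reg=5
step 11: T1 CAS ⇒ ok; ctr=6 reg=5
step 12: T0 CAS ⇒ retry; ctr=6 reg=5
step 13: T0 LOAD ⇒ load; ctr=6 reg=6
step 14: T0 CAS ⇒ ok; ctr=7 reg=6

counter = 7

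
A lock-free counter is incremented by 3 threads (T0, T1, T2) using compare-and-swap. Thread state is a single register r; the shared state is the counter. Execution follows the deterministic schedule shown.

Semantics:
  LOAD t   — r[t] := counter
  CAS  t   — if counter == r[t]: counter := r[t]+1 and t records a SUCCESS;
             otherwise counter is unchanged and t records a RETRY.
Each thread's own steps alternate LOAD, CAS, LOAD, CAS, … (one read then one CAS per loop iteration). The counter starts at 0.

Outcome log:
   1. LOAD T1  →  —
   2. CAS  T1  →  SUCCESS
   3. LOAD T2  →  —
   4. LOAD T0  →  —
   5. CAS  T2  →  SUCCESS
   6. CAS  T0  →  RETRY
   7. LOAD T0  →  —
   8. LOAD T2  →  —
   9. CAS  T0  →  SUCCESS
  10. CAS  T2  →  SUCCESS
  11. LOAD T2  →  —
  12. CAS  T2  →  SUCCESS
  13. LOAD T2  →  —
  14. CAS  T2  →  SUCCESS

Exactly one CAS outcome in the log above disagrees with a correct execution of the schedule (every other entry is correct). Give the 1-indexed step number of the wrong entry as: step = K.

Correct run:
   1) LOAD T1:  M=0  r_T1=0
   2) CAS  T1:  M=1  r_T1=0 ✓
   3) LOAD T2:  M=1  r_T2=1
   4) LOAD T0:  M=1  r_T0=1
   5) CAS  T2:  M=2  r_T2=1 ✓
   6) CAS  T0:  M=2  r_T0=1 ✗
   7) LOAD T0:  M=2  r_T0=2
   8) LOAD T2:  M=2  r_T2=2
   9) CAS  T0:  M=3  r_T0=2 ✓
  10) CAS  T2:  M=3  r_T2=2 ✗
  11) LOAD T2:  M=3  r_T2=3
  12) CAS  T2:  M=4  r_T2=3 ✓
  13) LOAD T2:  M=4  r_T2=4
  14) CAS  T2:  M=5  r_T2=4 ✓
Flip is step 10.

step = 10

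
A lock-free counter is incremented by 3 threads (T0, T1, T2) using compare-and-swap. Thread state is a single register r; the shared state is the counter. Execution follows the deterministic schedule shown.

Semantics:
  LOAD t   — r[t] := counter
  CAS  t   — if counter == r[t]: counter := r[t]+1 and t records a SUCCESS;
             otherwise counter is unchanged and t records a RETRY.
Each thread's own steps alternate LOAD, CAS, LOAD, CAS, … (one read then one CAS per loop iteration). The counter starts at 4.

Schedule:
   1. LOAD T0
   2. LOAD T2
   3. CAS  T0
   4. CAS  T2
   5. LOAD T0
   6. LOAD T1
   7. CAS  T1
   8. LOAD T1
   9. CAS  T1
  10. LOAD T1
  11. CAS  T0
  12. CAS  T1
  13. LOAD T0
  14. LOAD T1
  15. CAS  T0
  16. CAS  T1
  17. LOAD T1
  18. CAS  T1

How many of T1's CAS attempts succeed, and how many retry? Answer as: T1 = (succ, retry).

T0 LOAD — after: cnt=4, r=4 — load
T2 LOAD — after: cnt=4, r=4 — load
T0 CAS — after: cnt=5, r=4 — ok
T2 CAS — after: cnt=5, r=4 — retry
T0 LOAD — after: cnt=5, r=5 — load
T1 LOAD — after: cnt=5, r=5 — load
T1 CAS — after: cnt=6, r=5 — ok
T1 LOAD — after: cnt=6, r=6 — load
T1 CAS — after: cnt=7, r=6 — ok
T1 LOAD — after: cnt=7, r=7 — load
T0 CAS — after: cnt=7, r=5 — retry
T1 CAS — after: cnt=8, r=7 — ok
T0 LOAD — after: cnt=8, r=8 — load
T1 LOAD — after: cnt=8, r=8 — load
T0 CAS — after: cnt=9, r=8 — ok
T1 CAS — after: cnt=9, r=8 — retry
T1 LOAD — after: cnt=9, r=9 — load
T1 CAS — after: cnt=10, r=9 — ok

T1 = (4, 1)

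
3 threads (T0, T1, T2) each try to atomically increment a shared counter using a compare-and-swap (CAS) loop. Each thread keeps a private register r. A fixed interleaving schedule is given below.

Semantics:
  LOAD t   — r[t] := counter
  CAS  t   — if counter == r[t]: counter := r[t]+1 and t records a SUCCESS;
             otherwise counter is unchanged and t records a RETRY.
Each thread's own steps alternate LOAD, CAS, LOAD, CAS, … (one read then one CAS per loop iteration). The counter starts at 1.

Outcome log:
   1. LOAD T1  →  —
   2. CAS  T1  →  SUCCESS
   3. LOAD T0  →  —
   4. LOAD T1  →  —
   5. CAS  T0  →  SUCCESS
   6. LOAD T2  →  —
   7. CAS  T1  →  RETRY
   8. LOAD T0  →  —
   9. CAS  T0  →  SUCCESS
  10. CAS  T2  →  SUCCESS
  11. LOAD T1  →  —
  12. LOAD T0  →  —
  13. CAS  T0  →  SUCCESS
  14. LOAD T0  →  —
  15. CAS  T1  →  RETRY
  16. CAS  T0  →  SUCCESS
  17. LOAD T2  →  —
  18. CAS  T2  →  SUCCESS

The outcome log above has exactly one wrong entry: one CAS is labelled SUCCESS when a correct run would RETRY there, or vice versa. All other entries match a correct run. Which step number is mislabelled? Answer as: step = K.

Re-executing:
T1 LOAD — after: cnt=1, r=1 — load
T1 CAS — after: cnt=2, r=1 — ok
T0 LOAD — after: cnt=2, r=2 — load
T1 LOAD — after: cnt=2, r=2 — load
T0 CAS — after: cnt=3, r=2 — ok
T2 LOAD — after: cnt=3, r=3 — load
T1 CAS — after: cnt=3, r=2 — retry
T0 LOAD — after: cnt=3, r=3 — load
T0 CAS — after: cnt=4, r=3 — ok
T2 CAS — after: cnt=4, r=3 — retry
T1 LOAD — after: cnt=4, r=4 — load
T0 LOAD — after: cnt=4, r=4 — load
T0 CAS — after: cnt=5, r=4 — ok
T0 LOAD — after: cnt=5, r=5 — load
T1 CAS — after: cnt=5, r=4 — retry
T0 CAS — after: cnt=6, r=5 — ok
T2 LOAD — after: cnt=6, r=6 — load
T2 CAS — after: cnt=7, r=6 — ok
Mismatch at 10.

step = 10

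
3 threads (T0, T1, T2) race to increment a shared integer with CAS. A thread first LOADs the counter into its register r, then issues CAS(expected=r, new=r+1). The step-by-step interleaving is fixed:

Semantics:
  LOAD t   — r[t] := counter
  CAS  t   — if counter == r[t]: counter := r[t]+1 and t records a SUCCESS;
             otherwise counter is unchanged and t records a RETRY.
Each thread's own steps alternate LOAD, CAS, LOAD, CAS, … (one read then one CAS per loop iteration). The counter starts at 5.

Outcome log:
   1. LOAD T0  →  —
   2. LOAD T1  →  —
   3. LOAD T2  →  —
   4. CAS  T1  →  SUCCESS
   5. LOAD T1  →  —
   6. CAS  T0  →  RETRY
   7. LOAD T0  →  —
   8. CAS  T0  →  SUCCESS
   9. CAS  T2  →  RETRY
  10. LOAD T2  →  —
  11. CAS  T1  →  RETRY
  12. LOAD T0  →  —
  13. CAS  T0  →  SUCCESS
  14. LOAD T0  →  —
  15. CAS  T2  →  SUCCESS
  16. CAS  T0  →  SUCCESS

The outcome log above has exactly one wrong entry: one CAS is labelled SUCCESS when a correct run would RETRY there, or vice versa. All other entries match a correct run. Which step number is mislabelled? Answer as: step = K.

Reference trace:
step 1: T0 LOAD ⇒ load; ctr=5 reg=5
step 2: T1 LOAD ⇒ load; ctr=5 reg=5
step 3: T2 LOAD ⇒ load; ctr=5 reg=5
step 4: T1 CAS ⇒ ok; ctr=6 reg=5
step 5: T1 LOAD ⇒ load; ctr=6 reg=6
step 6: T0 CAS ⇒ retry; ctr=6 reg=5
step 7: T0 LOAD ⇒ load; ctr=6 reg=6
step 8: T0 CAS ⇒ ok; ctr=7 reg=6
step 9: T2 CAS ⇒ retry; ctr=7 reg=5
step 10: T2 LOAD ⇒ load; ctr=7 reg=7
step 11: T1 CAS ⇒ retry; ctr=7 reg=6
step 12: T0 LOAD ⇒ load; ctr=7 reg=7
step 13: T0 CAS ⇒ ok; ctr=8 reg=7
step 14: T0 LOAD ⇒ load; ctr=8 reg=8
step 15: T2 CAS ⇒ retry; ctr=8 reg=7
step 16: T0 CAS ⇒ ok; ctr=9 reg=8
Mismatch at 15.

step = 15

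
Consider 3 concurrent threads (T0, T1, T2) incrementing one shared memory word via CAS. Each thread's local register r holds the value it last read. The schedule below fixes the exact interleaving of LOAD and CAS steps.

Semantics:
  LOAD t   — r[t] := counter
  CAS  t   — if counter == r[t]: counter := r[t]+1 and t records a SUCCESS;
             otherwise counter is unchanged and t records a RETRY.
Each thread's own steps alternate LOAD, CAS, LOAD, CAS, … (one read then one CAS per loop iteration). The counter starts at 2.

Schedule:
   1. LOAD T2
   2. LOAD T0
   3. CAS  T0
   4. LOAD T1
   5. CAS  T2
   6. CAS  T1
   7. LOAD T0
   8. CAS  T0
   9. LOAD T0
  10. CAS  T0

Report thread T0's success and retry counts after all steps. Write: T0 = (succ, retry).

T0 = (3, 0)

1. LOAD T2 → mem=2 r[T2]=2 [LOAD]
2. LOAD T0 → mem=2 r[T0]=2 [LOAD]
3. CAS T0 → mem=3 r[T0]=2 [OK]
4. LOAD T1 → mem=3 r[T1]=3 [LOAD]
5. CAS T2 → mem=3 r[T2]=2 [RETRY]
6. CAS T1 → mem=4 r[T1]=3 [OK]
7. LOAD T0 → mem=4 r[T0]=4 [LOAD]
8. CAS T0 → mem=5 r[T0]=4 [OK]
9. LOAD T0 → mem=5 r[T0]=5 [LOAD]
10. CAS T0 → mem=6 r[T0]=5 [OK]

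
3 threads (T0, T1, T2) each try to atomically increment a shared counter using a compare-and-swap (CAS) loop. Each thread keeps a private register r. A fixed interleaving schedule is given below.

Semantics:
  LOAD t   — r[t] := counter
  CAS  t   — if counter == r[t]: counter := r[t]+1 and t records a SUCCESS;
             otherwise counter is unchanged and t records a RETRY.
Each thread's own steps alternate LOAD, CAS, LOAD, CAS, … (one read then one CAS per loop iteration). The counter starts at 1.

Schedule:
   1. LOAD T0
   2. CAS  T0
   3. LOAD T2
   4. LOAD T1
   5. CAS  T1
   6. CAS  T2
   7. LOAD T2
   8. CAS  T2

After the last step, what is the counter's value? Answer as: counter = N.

counter = 4

   1) LOAD T0:  M=1  r_T0=1
   2) CAS  T0:  M=2  r_T0=1 ✓
   3) LOAD T2:  M=2  r_T2=2
   4) LOAD T1:  M=2  r_T1=2
   5) CAS  T1:  M=3  r_T1=2 ✓
   6) CAS  T2:  M=3  r_T2=2 ✗
   7) LOAD T2:  M=3  r_T2=3
   8) CAS  T2:  M=4  r_T2=3 ✓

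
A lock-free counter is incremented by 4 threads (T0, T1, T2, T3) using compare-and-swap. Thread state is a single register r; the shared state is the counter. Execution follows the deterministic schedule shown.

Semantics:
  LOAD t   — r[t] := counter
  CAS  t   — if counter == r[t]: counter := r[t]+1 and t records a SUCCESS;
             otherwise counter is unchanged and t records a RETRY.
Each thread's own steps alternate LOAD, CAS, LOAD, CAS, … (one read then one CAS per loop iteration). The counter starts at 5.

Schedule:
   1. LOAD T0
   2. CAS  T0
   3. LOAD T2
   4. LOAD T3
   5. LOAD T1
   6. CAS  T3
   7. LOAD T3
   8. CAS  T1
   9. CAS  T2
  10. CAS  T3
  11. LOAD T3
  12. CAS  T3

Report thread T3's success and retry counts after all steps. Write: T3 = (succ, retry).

#1 T0 reads 5
#2 T0 CAS(5→6) writes; counter now 6
#3 T2 reads 6
#4 T3 reads 6
#5 T1 reads 6
#6 T3 CAS(6→7) writes; counter now 7
#7 T3 reads 7
#8 T1 CAS(6→7) fails; counter now 7
#9 T2 CAS(6→7) fails; counter now 7
#10 T3 CAS(7→8) writes; counter now 8
#11 T3 reads 8
#12 T3 CAS(8→9) writes; counter now 9

T3 = (3, 0)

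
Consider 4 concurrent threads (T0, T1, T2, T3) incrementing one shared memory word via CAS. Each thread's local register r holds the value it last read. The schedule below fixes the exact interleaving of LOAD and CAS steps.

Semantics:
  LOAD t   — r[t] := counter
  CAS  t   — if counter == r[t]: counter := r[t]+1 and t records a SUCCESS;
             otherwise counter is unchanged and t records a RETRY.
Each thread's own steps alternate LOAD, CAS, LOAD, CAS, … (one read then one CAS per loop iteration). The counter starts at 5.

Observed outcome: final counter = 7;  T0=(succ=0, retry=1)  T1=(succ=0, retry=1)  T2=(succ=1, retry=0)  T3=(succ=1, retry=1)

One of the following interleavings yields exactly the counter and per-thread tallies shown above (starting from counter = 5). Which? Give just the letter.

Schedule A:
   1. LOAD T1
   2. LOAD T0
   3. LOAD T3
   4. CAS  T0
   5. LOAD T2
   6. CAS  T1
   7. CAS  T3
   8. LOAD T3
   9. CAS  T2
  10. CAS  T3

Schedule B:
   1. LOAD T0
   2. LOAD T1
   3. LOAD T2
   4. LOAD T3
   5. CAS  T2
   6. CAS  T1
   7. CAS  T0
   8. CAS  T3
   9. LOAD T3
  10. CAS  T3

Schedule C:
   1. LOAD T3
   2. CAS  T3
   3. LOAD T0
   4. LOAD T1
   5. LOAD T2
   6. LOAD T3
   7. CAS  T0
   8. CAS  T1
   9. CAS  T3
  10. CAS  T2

B

Tracing schedule B:
#1 T0 reads 5
#2 T1 reads 5
#3 T2 reads 5
#4 T3 reads 5
#5 T2 CAS(5→6) writes; counter now 6
#6 T1 CAS(5→6) fails; counter now 6
#7 T0 CAS(5→6) fails; counter now 6
#8 T3 CAS(5→6) fails; counter now 6
#9 T3 reads 6
#10 T3 CAS(6→7) writes; counter now 7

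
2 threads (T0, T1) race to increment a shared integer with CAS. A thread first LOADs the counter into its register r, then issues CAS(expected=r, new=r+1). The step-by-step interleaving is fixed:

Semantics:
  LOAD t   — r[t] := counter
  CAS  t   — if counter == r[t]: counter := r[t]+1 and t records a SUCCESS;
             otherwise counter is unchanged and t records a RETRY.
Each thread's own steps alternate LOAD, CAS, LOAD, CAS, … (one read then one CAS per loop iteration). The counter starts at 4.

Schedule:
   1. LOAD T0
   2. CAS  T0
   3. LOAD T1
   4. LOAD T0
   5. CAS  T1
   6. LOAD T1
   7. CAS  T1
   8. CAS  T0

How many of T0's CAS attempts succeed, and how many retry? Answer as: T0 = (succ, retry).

T0 LOAD — after: cnt=4, r=4 — load
T0 CAS — after: cnt=5, r=4 — ok
T1 LOAD — after: cnt=5, r=5 — load
T0 LOAD — after: cnt=5, r=5 — load
T1 CAS — after: cnt=6, r=5 — ok
T1 LOAD — after: cnt=6, r=6 — load
T1 CAS — after: cnt=7, r=6 — ok
T0 CAS — after: cnt=7, r=5 — retry

T0 = (1, 1)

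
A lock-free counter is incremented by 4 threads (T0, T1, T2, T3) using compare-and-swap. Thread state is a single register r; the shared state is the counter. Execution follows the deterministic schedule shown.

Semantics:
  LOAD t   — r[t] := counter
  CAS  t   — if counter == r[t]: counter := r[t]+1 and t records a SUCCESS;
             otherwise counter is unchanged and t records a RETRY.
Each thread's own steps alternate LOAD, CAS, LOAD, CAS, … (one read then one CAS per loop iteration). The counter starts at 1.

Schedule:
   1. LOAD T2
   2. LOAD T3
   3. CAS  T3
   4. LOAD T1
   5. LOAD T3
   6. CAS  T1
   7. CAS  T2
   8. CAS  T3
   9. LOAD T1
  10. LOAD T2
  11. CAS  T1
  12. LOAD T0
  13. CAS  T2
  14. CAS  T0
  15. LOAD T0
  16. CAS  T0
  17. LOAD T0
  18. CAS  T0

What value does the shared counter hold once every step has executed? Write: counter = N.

counter = 7

T2 LOAD — after: cnt=1, r=1 — load
T3 LOAD — after: cnt=1, r=1 — load
T3 CAS — after: cnt=2, r=1 — ok
T1 LOAD — after: cnt=2, r=2 — load
T3 LOAD — after: cnt=2, r=2 — load
T1 CAS — after: cnt=3, r=2 — ok
T2 CAS — after: cnt=3, r=1 — retry
T3 CAS — after: cnt=3, r=2 — retry
T1 LOAD — after: cnt=3, r=3 — load
T2 LOAD — after: cnt=3, r=3 — load
T1 CAS — after: cnt=4, r=3 — ok
T0 LOAD — after: cnt=4, r=4 — load
T2 CAS — after: cnt=4, r=3 — retry
T0 CAS — after: cnt=5, r=4 — ok
T0 LOAD — after: cnt=5, r=5 — load
T0 CAS — after: cnt=6, r=5 — ok
T0 LOAD — after: cnt=6, r=6 — load
T0 CAS — after: cnt=7, r=6 — ok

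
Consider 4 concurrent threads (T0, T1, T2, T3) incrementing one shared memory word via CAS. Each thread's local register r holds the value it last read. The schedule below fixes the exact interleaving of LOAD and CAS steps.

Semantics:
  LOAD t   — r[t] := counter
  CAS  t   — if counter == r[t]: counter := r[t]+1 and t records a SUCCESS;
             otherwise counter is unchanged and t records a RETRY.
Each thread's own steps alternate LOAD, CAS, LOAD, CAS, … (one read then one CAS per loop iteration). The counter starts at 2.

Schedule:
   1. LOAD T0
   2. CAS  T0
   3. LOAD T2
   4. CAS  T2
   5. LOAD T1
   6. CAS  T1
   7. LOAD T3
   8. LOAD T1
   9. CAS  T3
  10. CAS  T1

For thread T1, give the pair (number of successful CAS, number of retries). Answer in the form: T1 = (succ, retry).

1. LOAD T0 → mem=2 r[T0]=2 [LOAD]
2. CAS T0 → mem=3 r[T0]=2 [OK]
3. LOAD T2 → mem=3 r[T2]=3 [LOAD]
4. CAS T2 → mem=4 r[T2]=3 [OK]
5. LOAD T1 → mem=4 r[T1]=4 [LOAD]
6. CAS T1 → mem=5 r[T1]=4 [OK]
7. LOAD T3 → mem=5 r[T3]=5 [LOAD]
8. LOAD T1 → mem=5 r[T1]=5 [LOAD]
9. CAS T3 → mem=6 r[T3]=5 [OK]
10. CAS T1 → mem=6 r[T1]=5 [RETRY]

T1 = (1, 1)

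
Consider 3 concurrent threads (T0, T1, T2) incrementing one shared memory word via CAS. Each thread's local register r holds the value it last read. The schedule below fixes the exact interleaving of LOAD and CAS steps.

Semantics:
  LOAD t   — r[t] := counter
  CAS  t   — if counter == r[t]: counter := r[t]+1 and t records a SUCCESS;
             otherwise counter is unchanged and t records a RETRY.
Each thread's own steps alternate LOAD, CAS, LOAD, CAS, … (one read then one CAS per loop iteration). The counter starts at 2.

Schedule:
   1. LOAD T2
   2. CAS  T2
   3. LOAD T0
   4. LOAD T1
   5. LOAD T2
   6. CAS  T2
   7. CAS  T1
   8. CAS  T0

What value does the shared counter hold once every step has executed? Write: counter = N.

step 1: T2 LOAD ⇒ load; ctr=2 reg=2
step 2: T2 CAS ⇒ ok; ctr=3 reg=2
step 3: T0 LOAD ⇒ load; ctr=3 reg=3
step 4: T1 LOAD ⇒ load; ctr=3 reg=3
step 5: T2 LOAD ⇒ load; ctr=3 reg=3
step 6: T2 CAS ⇒ ok; ctr=4 reg=3
step 7: T1 CAS ⇒ retry; ctr=4 reg=3
step 8: T0 CAS ⇒ retry; ctr=4 reg=3

counter = 4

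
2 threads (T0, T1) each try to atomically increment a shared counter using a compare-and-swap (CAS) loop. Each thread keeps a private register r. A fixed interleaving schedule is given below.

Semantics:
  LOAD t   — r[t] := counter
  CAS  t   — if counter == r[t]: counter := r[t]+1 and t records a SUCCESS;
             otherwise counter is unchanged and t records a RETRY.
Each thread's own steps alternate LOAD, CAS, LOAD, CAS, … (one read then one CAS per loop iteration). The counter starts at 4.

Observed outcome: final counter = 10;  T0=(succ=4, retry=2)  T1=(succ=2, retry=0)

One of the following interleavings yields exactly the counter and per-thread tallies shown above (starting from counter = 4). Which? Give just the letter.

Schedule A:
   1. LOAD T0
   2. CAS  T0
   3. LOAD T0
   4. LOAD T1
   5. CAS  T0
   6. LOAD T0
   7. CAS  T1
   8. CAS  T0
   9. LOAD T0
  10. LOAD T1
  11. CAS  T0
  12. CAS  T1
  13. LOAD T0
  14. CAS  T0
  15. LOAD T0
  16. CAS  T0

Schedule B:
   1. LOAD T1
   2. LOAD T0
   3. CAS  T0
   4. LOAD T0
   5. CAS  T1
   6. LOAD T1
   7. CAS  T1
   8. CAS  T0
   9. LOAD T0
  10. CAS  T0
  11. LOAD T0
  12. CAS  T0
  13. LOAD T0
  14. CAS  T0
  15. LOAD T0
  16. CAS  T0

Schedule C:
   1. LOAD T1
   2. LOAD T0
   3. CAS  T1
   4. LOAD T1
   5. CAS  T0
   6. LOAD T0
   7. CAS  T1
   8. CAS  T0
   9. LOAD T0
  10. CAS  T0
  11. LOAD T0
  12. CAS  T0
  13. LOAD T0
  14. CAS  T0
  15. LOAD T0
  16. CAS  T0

C

Simulating candidate C:
[1] T1.load  rd  (counter 4, T1.r 4)
[2] T0.load  rd  (counter 4, T0.r 4)
[3] T1.cas  hit  (counter 5, T1.r 4)
[4] T1.load  rd  (counter 5, T1.r 5)
[5] T0.cas  miss  (counter 5, T0.r 4)
[6] T0.load  rd  (counter 5, T0.r 5)
[7] T1.cas  hit  (counter 6, T1.r 5)
[8] T0.cas  miss  (counter 6, T0.r 5)
[9] T0.load  rd  (counter 6, T0.r 6)
[10] T0.cas  hit  (counter 7, T0.r 6)
[11] T0.load  rd  (counter 7, T0.r 7)
[12] T0.cas  hit  (counter 8, T0.r 7)
[13] T0.load  rd  (counter 8, T0.r 8)
[14] T0.cas  hit  (counter 9, T0.r 8)
[15] T0.load  rd  (counter 9, T0.r 9)
[16] T0.cas  hit  (counter 10, T0.r 9)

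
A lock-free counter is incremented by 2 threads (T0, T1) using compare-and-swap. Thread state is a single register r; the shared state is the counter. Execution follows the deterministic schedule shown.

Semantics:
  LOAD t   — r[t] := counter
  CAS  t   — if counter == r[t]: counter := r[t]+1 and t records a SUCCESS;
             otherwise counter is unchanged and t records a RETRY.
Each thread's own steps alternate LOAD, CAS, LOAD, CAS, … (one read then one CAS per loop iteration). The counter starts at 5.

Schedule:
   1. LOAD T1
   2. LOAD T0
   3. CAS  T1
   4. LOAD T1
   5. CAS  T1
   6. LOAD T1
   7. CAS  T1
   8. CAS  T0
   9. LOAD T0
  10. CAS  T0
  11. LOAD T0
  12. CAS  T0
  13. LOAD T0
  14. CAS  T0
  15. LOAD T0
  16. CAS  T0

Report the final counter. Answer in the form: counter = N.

counter = 12

step 1: T1 LOAD ⇒ load; ctr=5 reg=5
step 2: T0 LOAD ⇒ load; ctr=5 reg=5
step 3: T1 CAS ⇒ ok; ctr=6 reg=5
step 4: T1 LOAD ⇒ load; ctr=6 reg=6
step 5: T1 CAS ⇒ ok; ctr=7 reg=6
step 6: T1 LOAD ⇒ load; ctr=7 reg=7
step 7: T1 CAS ⇒ ok; ctr=8 reg=7
step 8: T0 CAS ⇒ retry; ctr=8 reg=5
step 9: T0 LOAD ⇒ load; ctr=8 reg=8
step 10: T0 CAS ⇒ ok; ctr=9 reg=8
step 11: T0 LOAD ⇒ load; ctr=9 reg=9
step 12: T0 CAS ⇒ ok; ctr=10 reg=9
step 13: T0 LOAD ⇒ load; ctr=10 reg=10
step 14: T0 CAS ⇒ ok; ctr=11 reg=10
step 15: T0 LOAD ⇒ load; ctr=11 reg=11
step 16: T0 CAS ⇒ ok; ctr=12 reg=11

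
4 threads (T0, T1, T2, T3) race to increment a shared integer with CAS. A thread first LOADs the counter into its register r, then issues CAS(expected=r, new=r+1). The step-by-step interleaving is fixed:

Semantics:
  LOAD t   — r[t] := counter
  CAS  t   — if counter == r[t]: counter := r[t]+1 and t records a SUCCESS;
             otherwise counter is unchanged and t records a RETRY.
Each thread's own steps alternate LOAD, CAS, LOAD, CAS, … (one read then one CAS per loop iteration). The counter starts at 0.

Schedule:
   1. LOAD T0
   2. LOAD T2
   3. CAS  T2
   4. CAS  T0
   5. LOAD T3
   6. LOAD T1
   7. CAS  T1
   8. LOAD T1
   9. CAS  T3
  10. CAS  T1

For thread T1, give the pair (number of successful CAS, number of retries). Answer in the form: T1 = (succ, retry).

T1 = (2, 0)

[1] T0.load  rd  (counter 0, T0.r 0)
[2] T2.load  rd  (counter 0, T2.r 0)
[3] T2.cas  hit  (counter 1, T2.r 0)
[4] T0.cas  miss  (counter 1, T0.r 0)
[5] T3.load  rd  (counter 1, T3.r 1)
[6] T1.load  rd  (counter 1, T1.r 1)
[7] T1.cas  hit  (counter 2, T1.r 1)
[8] T1.load  rd  (counter 2, T1.r 2)
[9] T3.cas  miss  (counter 2, T3.r 1)
[10] T1.cas  hit  (counter 3, T1.r 2)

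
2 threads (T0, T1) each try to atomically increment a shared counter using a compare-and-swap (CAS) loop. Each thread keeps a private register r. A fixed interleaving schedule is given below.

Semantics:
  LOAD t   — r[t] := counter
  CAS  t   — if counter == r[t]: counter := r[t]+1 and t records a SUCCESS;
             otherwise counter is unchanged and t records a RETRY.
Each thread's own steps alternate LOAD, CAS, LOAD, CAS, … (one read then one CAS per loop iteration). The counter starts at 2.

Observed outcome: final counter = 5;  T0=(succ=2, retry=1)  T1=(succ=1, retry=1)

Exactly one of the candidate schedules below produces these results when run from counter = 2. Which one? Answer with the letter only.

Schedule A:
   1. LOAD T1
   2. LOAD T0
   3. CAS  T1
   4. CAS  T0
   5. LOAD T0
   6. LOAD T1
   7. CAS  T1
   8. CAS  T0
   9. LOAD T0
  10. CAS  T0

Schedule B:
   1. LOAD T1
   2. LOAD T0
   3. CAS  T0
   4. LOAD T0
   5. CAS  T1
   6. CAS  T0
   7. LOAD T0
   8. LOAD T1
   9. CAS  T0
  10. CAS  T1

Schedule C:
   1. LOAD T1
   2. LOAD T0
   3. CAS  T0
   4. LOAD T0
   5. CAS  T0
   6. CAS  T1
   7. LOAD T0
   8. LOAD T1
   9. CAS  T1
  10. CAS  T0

Tracing schedule C:
T1 LOAD — after: cnt=2, r=2 — load
T0 LOAD — after: cnt=2, r=2 — load
T0 CAS — after: cnt=3, r=2 — ok
T0 LOAD — after: cnt=3, r=3 — load
T0 CAS — after: cnt=4, r=3 — ok
T1 CAS — after: cnt=4, r=2 — retry
T0 LOAD — after: cnt=4, r=4 — load
T1 LOAD — after: cnt=4, r=4 — load
T1 CAS — after: cnt=5, r=4 — ok
T0 CAS — after: cnt=5, r=4 — retry

C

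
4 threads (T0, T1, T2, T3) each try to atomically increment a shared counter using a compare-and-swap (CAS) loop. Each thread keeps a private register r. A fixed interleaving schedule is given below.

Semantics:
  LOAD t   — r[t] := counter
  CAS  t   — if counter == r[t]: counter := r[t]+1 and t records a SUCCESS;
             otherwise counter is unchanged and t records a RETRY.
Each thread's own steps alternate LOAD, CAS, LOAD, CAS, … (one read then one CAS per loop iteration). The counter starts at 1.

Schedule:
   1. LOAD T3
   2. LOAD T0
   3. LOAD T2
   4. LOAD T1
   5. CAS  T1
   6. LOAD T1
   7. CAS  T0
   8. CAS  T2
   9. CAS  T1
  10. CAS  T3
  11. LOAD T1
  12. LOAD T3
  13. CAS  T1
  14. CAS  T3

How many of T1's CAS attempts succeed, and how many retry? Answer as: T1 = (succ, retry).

T1 = (3, 0)

#1 T3 reads 1
#2 T0 reads 1
#3 T2 reads 1
#4 T1 reads 1
#5 T1 CAS(1→2) writes; counter now 2
#6 T1 reads 2
#7 T0 CAS(1→2) fails; counter now 2
#8 T2 CAS(1→2) fails; counter now 2
#9 T1 CAS(2→3) writes; counter now 3
#10 T3 CAS(1→2) fails; counter now 3
#11 T1 reads 3
#12 T3 reads 3
#13 T1 CAS(3→4) writes; counter now 4
#14 T3 CAS(3→4) fails; counter now 4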